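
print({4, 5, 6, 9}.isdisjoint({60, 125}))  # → True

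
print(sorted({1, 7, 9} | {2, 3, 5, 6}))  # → [1, 2, 3, 5, 6, 7, 9]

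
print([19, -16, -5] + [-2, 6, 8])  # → [19, -16, -5, -2, 6, 8]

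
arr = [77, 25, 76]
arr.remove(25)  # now [77, 76]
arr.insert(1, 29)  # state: [77, 29, 76]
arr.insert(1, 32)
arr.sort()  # [29, 32, 76, 77]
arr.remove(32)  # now [29, 76, 77]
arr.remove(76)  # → [29, 77]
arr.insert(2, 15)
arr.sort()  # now [15, 29, 77]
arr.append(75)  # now [15, 29, 77, 75]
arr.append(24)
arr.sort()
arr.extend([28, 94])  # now [15, 24, 29, 75, 77, 28, 94]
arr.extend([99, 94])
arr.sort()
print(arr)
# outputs [15, 24, 28, 29, 75, 77, 94, 94, 99]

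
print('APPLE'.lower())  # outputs apple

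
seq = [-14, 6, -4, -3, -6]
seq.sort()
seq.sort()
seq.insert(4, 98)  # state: [-14, -6, -4, -3, 98, 6]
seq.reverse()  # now [6, 98, -3, -4, -6, -14]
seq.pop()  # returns -14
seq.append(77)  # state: [6, 98, -3, -4, -6, 77]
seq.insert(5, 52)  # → [6, 98, -3, -4, -6, 52, 77]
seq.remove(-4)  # [6, 98, -3, -6, 52, 77]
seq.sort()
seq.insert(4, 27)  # [-6, -3, 6, 52, 27, 77, 98]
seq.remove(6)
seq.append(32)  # [-6, -3, 52, 27, 77, 98, 32]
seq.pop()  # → 32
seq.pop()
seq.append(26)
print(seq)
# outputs [-6, -3, 52, 27, 77, 26]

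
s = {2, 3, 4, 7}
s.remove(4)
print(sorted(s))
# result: [2, 3, 7]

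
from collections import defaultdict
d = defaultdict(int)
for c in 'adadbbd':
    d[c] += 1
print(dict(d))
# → {'a': 2, 'd': 3, 'b': 2}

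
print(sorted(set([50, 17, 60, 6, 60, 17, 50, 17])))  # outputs [6, 17, 50, 60]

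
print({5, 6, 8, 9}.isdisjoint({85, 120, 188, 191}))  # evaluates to True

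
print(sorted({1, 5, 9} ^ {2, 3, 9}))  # [1, 2, 3, 5]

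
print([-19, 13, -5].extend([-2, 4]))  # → None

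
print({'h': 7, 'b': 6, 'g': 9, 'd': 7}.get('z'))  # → None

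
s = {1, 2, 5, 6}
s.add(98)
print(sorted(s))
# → [1, 2, 5, 6, 98]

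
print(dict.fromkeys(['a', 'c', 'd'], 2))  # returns {'a': 2, 'c': 2, 'd': 2}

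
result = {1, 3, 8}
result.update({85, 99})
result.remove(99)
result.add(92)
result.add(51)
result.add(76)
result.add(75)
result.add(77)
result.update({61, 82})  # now {1, 3, 8, 51, 61, 75, 76, 77, 82, 85, 92}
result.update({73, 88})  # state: {1, 3, 8, 51, 61, 73, 75, 76, 77, 82, 85, 88, 92}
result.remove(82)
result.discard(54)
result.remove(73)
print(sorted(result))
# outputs [1, 3, 8, 51, 61, 75, 76, 77, 85, 88, 92]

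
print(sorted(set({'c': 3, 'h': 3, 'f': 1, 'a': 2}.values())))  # [1, 2, 3]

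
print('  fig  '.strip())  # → fig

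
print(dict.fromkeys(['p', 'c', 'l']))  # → {'p': None, 'c': None, 'l': None}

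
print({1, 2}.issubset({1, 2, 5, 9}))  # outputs True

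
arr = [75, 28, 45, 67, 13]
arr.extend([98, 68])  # [75, 28, 45, 67, 13, 98, 68]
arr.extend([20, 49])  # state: [75, 28, 45, 67, 13, 98, 68, 20, 49]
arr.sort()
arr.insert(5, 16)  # [13, 20, 28, 45, 49, 16, 67, 68, 75, 98]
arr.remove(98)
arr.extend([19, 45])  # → [13, 20, 28, 45, 49, 16, 67, 68, 75, 19, 45]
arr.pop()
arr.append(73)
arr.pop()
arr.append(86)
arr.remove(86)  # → [13, 20, 28, 45, 49, 16, 67, 68, 75, 19]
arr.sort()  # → [13, 16, 19, 20, 28, 45, 49, 67, 68, 75]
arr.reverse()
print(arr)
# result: [75, 68, 67, 49, 45, 28, 20, 19, 16, 13]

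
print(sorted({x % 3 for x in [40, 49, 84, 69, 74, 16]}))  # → [0, 1, 2]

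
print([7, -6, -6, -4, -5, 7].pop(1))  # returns -6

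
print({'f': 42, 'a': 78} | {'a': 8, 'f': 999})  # {'f': 999, 'a': 8}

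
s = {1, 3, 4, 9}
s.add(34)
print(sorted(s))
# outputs [1, 3, 4, 9, 34]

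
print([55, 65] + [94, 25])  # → [55, 65, 94, 25]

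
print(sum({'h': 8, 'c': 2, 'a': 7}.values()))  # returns 17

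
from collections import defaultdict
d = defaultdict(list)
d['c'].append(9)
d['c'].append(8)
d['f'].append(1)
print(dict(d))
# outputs {'c': [9, 8], 'f': [1]}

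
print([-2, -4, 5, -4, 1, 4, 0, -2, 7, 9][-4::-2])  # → [0, 1, 5, -2]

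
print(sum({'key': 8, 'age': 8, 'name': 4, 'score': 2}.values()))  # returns 22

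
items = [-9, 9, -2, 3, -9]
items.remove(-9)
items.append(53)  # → [9, -2, 3, -9, 53]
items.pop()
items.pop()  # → -9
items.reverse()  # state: [3, -2, 9]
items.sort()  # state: [-2, 3, 9]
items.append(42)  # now [-2, 3, 9, 42]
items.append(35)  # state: [-2, 3, 9, 42, 35]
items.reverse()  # [35, 42, 9, 3, -2]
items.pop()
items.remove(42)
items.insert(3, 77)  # [35, 9, 3, 77]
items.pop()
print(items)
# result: [35, 9, 3]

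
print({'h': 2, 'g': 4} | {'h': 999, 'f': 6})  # {'h': 999, 'g': 4, 'f': 6}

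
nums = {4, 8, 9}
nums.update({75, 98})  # {4, 8, 9, 75, 98}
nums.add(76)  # {4, 8, 9, 75, 76, 98}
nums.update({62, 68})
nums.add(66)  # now {4, 8, 9, 62, 66, 68, 75, 76, 98}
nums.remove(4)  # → {8, 9, 62, 66, 68, 75, 76, 98}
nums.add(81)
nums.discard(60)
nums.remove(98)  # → {8, 9, 62, 66, 68, 75, 76, 81}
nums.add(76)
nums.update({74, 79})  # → {8, 9, 62, 66, 68, 74, 75, 76, 79, 81}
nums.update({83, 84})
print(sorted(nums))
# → [8, 9, 62, 66, 68, 74, 75, 76, 79, 81, 83, 84]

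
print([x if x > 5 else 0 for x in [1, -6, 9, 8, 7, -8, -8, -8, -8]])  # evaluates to [0, 0, 9, 8, 7, 0, 0, 0, 0]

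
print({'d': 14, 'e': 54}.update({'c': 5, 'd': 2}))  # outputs None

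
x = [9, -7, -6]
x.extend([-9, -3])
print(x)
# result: [9, -7, -6, -9, -3]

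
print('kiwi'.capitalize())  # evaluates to Kiwi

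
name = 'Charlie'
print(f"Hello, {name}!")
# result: Hello, Charlie!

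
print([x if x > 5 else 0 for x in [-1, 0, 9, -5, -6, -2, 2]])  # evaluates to [0, 0, 9, 0, 0, 0, 0]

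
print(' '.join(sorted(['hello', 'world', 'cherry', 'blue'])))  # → blue cherry hello world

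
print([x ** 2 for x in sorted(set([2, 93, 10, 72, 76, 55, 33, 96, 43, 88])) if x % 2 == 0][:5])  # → [4, 100, 5184, 5776, 7744]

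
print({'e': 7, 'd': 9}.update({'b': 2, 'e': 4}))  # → None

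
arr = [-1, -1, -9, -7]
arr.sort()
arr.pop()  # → -1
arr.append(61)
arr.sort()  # [-9, -7, -1, 61]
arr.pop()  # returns 61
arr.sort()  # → [-9, -7, -1]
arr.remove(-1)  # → [-9, -7]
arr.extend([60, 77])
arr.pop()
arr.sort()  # [-9, -7, 60]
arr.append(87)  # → [-9, -7, 60, 87]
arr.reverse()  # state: [87, 60, -7, -9]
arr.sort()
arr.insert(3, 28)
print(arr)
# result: [-9, -7, 60, 28, 87]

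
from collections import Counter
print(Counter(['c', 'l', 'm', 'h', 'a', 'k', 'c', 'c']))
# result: Counter({'c': 3, 'l': 1, 'm': 1, 'h': 1, 'a': 1, 'k': 1})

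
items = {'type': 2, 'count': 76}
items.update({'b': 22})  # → {'type': 2, 'count': 76, 'b': 22}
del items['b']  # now {'type': 2, 'count': 76}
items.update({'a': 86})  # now {'type': 2, 'count': 76, 'a': 86}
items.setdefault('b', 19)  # 19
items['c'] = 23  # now {'type': 2, 'count': 76, 'a': 86, 'b': 19, 'c': 23}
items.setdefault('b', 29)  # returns 19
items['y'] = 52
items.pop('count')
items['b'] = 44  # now {'type': 2, 'a': 86, 'b': 44, 'c': 23, 'y': 52}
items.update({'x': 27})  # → {'type': 2, 'a': 86, 'b': 44, 'c': 23, 'y': 52, 'x': 27}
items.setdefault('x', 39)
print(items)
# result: {'type': 2, 'a': 86, 'b': 44, 'c': 23, 'y': 52, 'x': 27}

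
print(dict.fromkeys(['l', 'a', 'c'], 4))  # {'l': 4, 'a': 4, 'c': 4}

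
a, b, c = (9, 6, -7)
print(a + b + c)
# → 8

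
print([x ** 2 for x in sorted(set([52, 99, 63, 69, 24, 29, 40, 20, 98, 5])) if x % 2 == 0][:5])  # [400, 576, 1600, 2704, 9604]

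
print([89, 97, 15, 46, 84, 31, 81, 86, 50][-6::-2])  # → [46, 97]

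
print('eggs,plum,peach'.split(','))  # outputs ['eggs', 'plum', 'peach']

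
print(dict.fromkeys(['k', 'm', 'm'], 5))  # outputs {'k': 5, 'm': 5}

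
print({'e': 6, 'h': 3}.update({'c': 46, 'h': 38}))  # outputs None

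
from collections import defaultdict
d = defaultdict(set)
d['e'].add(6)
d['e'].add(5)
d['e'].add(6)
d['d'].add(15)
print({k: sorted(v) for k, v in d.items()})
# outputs {'e': [5, 6], 'd': [15]}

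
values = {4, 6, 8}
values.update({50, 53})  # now {4, 6, 8, 50, 53}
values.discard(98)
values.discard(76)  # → {4, 6, 8, 50, 53}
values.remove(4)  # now {6, 8, 50, 53}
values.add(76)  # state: {6, 8, 50, 53, 76}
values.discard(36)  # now {6, 8, 50, 53, 76}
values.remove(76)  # {6, 8, 50, 53}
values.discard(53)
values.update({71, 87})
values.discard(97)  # {6, 8, 50, 71, 87}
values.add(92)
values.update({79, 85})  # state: {6, 8, 50, 71, 79, 85, 87, 92}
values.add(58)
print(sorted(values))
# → [6, 8, 50, 58, 71, 79, 85, 87, 92]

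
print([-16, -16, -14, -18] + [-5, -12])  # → [-16, -16, -14, -18, -5, -12]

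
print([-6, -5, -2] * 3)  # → [-6, -5, -2, -6, -5, -2, -6, -5, -2]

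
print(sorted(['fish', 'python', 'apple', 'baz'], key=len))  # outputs ['baz', 'fish', 'apple', 'python']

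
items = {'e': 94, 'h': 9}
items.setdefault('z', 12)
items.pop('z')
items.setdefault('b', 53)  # 53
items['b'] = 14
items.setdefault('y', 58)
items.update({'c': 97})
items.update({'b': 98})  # {'e': 94, 'h': 9, 'b': 98, 'y': 58, 'c': 97}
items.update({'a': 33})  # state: {'e': 94, 'h': 9, 'b': 98, 'y': 58, 'c': 97, 'a': 33}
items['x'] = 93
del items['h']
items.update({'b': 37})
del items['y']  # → {'e': 94, 'b': 37, 'c': 97, 'a': 33, 'x': 93}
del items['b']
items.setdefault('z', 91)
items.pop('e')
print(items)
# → {'c': 97, 'a': 33, 'x': 93, 'z': 91}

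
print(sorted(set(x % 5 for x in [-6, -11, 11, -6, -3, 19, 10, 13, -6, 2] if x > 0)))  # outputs [0, 1, 2, 3, 4]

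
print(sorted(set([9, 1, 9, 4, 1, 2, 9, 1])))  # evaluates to [1, 2, 4, 9]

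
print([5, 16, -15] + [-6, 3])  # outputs [5, 16, -15, -6, 3]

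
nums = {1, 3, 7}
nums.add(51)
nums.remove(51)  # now {1, 3, 7}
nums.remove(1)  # {3, 7}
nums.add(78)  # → {3, 7, 78}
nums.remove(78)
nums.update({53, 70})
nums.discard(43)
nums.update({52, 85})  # {3, 7, 52, 53, 70, 85}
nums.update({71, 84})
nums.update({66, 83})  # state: {3, 7, 52, 53, 66, 70, 71, 83, 84, 85}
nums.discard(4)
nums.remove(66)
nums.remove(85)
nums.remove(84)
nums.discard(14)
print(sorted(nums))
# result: [3, 7, 52, 53, 70, 71, 83]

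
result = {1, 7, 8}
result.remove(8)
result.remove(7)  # {1}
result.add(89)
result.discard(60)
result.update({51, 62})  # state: {1, 51, 62, 89}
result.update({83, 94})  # {1, 51, 62, 83, 89, 94}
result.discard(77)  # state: {1, 51, 62, 83, 89, 94}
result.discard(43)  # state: {1, 51, 62, 83, 89, 94}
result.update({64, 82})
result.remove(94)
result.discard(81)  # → {1, 51, 62, 64, 82, 83, 89}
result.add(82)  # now {1, 51, 62, 64, 82, 83, 89}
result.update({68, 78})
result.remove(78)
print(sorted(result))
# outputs [1, 51, 62, 64, 68, 82, 83, 89]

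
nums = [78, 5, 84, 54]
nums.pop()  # 54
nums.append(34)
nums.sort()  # [5, 34, 78, 84]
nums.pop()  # 84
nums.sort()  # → [5, 34, 78]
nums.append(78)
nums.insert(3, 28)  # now [5, 34, 78, 28, 78]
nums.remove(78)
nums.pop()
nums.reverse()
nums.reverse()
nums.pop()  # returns 28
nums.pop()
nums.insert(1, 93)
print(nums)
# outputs [5, 93]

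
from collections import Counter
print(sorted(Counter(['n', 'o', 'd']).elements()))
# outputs ['d', 'n', 'o']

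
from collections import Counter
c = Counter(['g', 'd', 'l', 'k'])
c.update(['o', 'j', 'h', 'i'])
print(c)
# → Counter({'g': 1, 'd': 1, 'l': 1, 'k': 1, 'o': 1, 'j': 1, 'h': 1, 'i': 1})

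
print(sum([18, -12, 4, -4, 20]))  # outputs 26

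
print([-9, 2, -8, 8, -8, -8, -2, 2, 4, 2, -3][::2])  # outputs [-9, -8, -8, -2, 4, -3]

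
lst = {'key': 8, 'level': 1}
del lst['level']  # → {'key': 8}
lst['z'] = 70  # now {'key': 8, 'z': 70}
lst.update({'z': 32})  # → {'key': 8, 'z': 32}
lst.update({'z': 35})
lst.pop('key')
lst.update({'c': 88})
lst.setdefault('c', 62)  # 88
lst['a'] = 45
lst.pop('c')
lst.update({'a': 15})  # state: {'z': 35, 'a': 15}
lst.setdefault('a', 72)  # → 15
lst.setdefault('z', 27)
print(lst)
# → {'z': 35, 'a': 15}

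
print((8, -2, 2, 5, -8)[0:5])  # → (8, -2, 2, 5, -8)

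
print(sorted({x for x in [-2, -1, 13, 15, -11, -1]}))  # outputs [-11, -2, -1, 13, 15]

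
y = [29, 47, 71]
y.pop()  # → 71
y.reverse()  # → [47, 29]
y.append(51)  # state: [47, 29, 51]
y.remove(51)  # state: [47, 29]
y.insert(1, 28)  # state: [47, 28, 29]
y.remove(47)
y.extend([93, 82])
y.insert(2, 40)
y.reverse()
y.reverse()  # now [28, 29, 40, 93, 82]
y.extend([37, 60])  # [28, 29, 40, 93, 82, 37, 60]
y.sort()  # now [28, 29, 37, 40, 60, 82, 93]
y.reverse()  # [93, 82, 60, 40, 37, 29, 28]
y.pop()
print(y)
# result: [93, 82, 60, 40, 37, 29]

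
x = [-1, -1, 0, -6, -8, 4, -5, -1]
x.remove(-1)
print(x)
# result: [-1, 0, -6, -8, 4, -5, -1]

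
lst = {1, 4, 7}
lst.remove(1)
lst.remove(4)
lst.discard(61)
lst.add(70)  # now {7, 70}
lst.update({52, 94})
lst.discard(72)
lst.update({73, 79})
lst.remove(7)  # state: {52, 70, 73, 79, 94}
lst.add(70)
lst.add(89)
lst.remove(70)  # {52, 73, 79, 89, 94}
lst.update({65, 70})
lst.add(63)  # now {52, 63, 65, 70, 73, 79, 89, 94}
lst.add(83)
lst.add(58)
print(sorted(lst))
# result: [52, 58, 63, 65, 70, 73, 79, 83, 89, 94]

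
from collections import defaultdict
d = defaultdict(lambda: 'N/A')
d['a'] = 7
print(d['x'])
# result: N/A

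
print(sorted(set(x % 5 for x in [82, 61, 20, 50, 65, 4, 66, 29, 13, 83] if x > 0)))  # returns [0, 1, 2, 3, 4]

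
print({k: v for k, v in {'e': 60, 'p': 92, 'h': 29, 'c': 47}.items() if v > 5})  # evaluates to {'e': 60, 'p': 92, 'h': 29, 'c': 47}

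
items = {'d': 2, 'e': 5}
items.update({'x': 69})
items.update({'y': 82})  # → {'d': 2, 'e': 5, 'x': 69, 'y': 82}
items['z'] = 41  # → {'d': 2, 'e': 5, 'x': 69, 'y': 82, 'z': 41}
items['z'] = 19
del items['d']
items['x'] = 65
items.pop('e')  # 5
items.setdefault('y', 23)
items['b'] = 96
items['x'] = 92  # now {'x': 92, 'y': 82, 'z': 19, 'b': 96}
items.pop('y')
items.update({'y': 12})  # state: {'x': 92, 'z': 19, 'b': 96, 'y': 12}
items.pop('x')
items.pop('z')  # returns 19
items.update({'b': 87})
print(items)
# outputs {'b': 87, 'y': 12}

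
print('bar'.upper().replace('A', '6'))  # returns B6R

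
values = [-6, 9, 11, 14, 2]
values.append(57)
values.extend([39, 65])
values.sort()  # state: [-6, 2, 9, 11, 14, 39, 57, 65]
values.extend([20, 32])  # [-6, 2, 9, 11, 14, 39, 57, 65, 20, 32]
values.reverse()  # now [32, 20, 65, 57, 39, 14, 11, 9, 2, -6]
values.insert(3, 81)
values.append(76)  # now [32, 20, 65, 81, 57, 39, 14, 11, 9, 2, -6, 76]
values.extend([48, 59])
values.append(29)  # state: [32, 20, 65, 81, 57, 39, 14, 11, 9, 2, -6, 76, 48, 59, 29]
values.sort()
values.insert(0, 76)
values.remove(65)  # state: [76, -6, 2, 9, 11, 14, 20, 29, 32, 39, 48, 57, 59, 76, 81]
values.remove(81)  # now [76, -6, 2, 9, 11, 14, 20, 29, 32, 39, 48, 57, 59, 76]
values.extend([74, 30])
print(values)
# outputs [76, -6, 2, 9, 11, 14, 20, 29, 32, 39, 48, 57, 59, 76, 74, 30]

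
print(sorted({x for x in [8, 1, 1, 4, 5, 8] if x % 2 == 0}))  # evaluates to [4, 8]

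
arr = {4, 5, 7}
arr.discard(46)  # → {4, 5, 7}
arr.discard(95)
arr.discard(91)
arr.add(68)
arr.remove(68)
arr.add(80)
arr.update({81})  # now {4, 5, 7, 80, 81}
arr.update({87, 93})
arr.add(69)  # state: {4, 5, 7, 69, 80, 81, 87, 93}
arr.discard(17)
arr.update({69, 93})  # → {4, 5, 7, 69, 80, 81, 87, 93}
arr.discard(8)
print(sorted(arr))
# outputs [4, 5, 7, 69, 80, 81, 87, 93]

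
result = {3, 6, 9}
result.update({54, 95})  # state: {3, 6, 9, 54, 95}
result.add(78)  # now {3, 6, 9, 54, 78, 95}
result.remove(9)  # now {3, 6, 54, 78, 95}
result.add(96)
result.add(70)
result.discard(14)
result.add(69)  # {3, 6, 54, 69, 70, 78, 95, 96}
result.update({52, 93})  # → {3, 6, 52, 54, 69, 70, 78, 93, 95, 96}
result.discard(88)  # {3, 6, 52, 54, 69, 70, 78, 93, 95, 96}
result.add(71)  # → {3, 6, 52, 54, 69, 70, 71, 78, 93, 95, 96}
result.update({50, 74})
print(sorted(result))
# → [3, 6, 50, 52, 54, 69, 70, 71, 74, 78, 93, 95, 96]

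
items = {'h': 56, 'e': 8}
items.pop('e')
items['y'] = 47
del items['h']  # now {'y': 47}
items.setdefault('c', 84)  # 84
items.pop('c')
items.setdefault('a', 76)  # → 76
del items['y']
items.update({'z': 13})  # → {'a': 76, 'z': 13}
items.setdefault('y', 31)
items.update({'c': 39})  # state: {'a': 76, 'z': 13, 'y': 31, 'c': 39}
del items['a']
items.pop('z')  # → 13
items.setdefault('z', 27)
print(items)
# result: {'y': 31, 'c': 39, 'z': 27}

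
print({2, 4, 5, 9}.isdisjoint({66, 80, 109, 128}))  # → True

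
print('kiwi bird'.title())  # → Kiwi Bird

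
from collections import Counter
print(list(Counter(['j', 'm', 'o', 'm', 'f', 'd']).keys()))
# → ['j', 'm', 'o', 'f', 'd']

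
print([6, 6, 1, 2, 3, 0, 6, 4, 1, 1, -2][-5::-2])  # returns [6, 3, 1, 6]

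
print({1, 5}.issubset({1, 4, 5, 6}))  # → True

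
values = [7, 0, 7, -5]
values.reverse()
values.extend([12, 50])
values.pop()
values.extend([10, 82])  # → [-5, 7, 0, 7, 12, 10, 82]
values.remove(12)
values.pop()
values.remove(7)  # [-5, 0, 7, 10]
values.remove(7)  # [-5, 0, 10]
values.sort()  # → [-5, 0, 10]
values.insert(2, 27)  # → [-5, 0, 27, 10]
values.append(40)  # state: [-5, 0, 27, 10, 40]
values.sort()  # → [-5, 0, 10, 27, 40]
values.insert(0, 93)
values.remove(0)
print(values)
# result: [93, -5, 10, 27, 40]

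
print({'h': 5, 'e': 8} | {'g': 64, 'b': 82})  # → {'h': 5, 'e': 8, 'g': 64, 'b': 82}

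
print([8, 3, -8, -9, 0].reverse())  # None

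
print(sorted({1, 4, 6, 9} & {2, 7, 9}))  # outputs [9]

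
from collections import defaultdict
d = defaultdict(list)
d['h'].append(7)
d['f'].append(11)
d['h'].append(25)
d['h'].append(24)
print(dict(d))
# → {'h': [7, 25, 24], 'f': [11]}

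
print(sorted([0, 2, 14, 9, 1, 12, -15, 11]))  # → [-15, 0, 1, 2, 9, 11, 12, 14]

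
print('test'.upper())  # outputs TEST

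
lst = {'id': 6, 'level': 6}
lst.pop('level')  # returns 6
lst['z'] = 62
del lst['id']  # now {'z': 62}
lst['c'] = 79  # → {'z': 62, 'c': 79}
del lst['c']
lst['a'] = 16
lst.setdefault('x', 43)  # 43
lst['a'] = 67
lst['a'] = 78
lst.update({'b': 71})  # {'z': 62, 'a': 78, 'x': 43, 'b': 71}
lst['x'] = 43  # {'z': 62, 'a': 78, 'x': 43, 'b': 71}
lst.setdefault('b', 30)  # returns 71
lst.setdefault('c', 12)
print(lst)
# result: {'z': 62, 'a': 78, 'x': 43, 'b': 71, 'c': 12}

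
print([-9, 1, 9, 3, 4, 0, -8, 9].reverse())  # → None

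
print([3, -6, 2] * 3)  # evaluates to [3, -6, 2, 3, -6, 2, 3, -6, 2]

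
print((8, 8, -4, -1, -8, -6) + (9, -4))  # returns (8, 8, -4, -1, -8, -6, 9, -4)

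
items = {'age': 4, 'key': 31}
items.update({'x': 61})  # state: {'age': 4, 'key': 31, 'x': 61}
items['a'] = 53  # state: {'age': 4, 'key': 31, 'x': 61, 'a': 53}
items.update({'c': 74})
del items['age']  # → {'key': 31, 'x': 61, 'a': 53, 'c': 74}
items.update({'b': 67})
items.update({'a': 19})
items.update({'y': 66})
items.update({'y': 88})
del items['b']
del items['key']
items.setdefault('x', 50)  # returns 61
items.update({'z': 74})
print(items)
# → {'x': 61, 'a': 19, 'c': 74, 'y': 88, 'z': 74}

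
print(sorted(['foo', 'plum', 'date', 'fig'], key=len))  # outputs ['foo', 'fig', 'plum', 'date']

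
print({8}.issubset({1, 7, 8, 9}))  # True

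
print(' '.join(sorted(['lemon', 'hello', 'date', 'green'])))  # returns date green hello lemon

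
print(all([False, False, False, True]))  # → False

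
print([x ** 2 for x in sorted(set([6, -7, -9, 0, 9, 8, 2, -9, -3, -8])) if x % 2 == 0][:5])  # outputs [64, 0, 4, 36, 64]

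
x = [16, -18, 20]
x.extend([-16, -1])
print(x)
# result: [16, -18, 20, -16, -1]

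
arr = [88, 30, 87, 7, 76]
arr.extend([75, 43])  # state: [88, 30, 87, 7, 76, 75, 43]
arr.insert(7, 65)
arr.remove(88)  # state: [30, 87, 7, 76, 75, 43, 65]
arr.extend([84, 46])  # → [30, 87, 7, 76, 75, 43, 65, 84, 46]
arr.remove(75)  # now [30, 87, 7, 76, 43, 65, 84, 46]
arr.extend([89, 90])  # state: [30, 87, 7, 76, 43, 65, 84, 46, 89, 90]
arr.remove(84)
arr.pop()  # 90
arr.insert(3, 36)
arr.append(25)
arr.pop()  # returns 25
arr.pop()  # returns 89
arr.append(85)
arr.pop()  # 85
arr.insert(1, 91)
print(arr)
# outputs [30, 91, 87, 7, 36, 76, 43, 65, 46]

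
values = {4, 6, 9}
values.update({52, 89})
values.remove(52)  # {4, 6, 9, 89}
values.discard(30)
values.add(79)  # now {4, 6, 9, 79, 89}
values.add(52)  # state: {4, 6, 9, 52, 79, 89}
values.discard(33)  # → {4, 6, 9, 52, 79, 89}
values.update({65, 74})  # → {4, 6, 9, 52, 65, 74, 79, 89}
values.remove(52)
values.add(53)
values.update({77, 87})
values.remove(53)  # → {4, 6, 9, 65, 74, 77, 79, 87, 89}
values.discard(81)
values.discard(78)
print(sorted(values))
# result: [4, 6, 9, 65, 74, 77, 79, 87, 89]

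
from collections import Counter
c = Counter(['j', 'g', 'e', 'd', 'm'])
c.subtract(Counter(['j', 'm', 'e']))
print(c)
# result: Counter({'g': 1, 'd': 1, 'j': 0, 'e': 0, 'm': 0})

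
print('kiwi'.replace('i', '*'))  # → k*w*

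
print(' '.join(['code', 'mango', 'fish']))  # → code mango fish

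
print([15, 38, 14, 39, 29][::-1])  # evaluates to [29, 39, 14, 38, 15]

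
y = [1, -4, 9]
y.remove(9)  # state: [1, -4]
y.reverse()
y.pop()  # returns 1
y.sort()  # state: [-4]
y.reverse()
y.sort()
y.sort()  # [-4]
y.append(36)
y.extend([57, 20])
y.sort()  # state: [-4, 20, 36, 57]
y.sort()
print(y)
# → [-4, 20, 36, 57]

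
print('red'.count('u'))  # 0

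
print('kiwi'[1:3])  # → iw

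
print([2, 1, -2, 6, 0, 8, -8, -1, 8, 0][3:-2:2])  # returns [6, 8, -1]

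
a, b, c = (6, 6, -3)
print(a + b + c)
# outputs 9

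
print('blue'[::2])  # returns bu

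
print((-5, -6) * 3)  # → (-5, -6, -5, -6, -5, -6)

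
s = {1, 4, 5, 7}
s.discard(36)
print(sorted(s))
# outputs [1, 4, 5, 7]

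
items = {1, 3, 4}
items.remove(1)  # {3, 4}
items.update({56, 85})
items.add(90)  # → {3, 4, 56, 85, 90}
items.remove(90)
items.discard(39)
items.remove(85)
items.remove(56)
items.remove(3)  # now {4}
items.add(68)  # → {4, 68}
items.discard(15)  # {4, 68}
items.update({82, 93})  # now {4, 68, 82, 93}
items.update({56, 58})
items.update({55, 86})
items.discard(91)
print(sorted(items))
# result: [4, 55, 56, 58, 68, 82, 86, 93]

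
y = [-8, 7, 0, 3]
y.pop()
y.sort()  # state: [-8, 0, 7]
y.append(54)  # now [-8, 0, 7, 54]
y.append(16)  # [-8, 0, 7, 54, 16]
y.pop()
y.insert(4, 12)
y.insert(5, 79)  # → [-8, 0, 7, 54, 12, 79]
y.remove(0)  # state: [-8, 7, 54, 12, 79]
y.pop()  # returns 79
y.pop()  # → 12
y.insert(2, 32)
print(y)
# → [-8, 7, 32, 54]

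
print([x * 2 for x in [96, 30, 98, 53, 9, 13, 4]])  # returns [192, 60, 196, 106, 18, 26, 8]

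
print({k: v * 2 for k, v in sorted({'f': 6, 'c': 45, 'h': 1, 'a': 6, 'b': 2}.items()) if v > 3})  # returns {'a': 12, 'c': 90, 'f': 12}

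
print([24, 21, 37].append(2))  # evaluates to None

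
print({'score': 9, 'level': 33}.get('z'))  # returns None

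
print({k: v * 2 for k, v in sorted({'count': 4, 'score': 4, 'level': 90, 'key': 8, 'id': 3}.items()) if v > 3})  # {'count': 8, 'key': 16, 'level': 180, 'score': 8}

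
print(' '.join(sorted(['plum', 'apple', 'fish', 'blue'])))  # apple blue fish plum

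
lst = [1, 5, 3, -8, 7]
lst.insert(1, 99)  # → [1, 99, 5, 3, -8, 7]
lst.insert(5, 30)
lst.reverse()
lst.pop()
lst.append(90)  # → [7, 30, -8, 3, 5, 99, 90]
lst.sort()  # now [-8, 3, 5, 7, 30, 90, 99]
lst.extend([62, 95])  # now [-8, 3, 5, 7, 30, 90, 99, 62, 95]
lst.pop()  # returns 95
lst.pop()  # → 62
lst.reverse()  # [99, 90, 30, 7, 5, 3, -8]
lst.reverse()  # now [-8, 3, 5, 7, 30, 90, 99]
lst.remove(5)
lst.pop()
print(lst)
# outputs [-8, 3, 7, 30, 90]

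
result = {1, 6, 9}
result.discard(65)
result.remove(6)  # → {1, 9}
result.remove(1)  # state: {9}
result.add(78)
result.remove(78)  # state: {9}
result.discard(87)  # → {9}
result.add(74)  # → {9, 74}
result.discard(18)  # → {9, 74}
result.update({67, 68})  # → {9, 67, 68, 74}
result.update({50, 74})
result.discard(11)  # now {9, 50, 67, 68, 74}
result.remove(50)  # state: {9, 67, 68, 74}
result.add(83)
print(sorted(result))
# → [9, 67, 68, 74, 83]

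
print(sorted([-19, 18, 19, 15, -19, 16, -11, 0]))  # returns [-19, -19, -11, 0, 15, 16, 18, 19]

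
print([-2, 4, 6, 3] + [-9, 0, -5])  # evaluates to [-2, 4, 6, 3, -9, 0, -5]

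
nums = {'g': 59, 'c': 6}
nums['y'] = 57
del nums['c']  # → {'g': 59, 'y': 57}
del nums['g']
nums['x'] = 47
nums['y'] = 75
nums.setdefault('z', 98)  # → 98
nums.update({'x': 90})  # {'y': 75, 'x': 90, 'z': 98}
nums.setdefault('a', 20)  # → 20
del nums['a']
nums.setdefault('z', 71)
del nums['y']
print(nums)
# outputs {'x': 90, 'z': 98}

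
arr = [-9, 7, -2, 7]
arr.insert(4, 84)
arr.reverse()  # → [84, 7, -2, 7, -9]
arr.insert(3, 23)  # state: [84, 7, -2, 23, 7, -9]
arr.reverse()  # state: [-9, 7, 23, -2, 7, 84]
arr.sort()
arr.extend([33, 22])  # [-9, -2, 7, 7, 23, 84, 33, 22]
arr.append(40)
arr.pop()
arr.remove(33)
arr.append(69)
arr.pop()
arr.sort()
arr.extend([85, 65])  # [-9, -2, 7, 7, 22, 23, 84, 85, 65]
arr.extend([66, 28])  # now [-9, -2, 7, 7, 22, 23, 84, 85, 65, 66, 28]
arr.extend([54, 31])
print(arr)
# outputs [-9, -2, 7, 7, 22, 23, 84, 85, 65, 66, 28, 54, 31]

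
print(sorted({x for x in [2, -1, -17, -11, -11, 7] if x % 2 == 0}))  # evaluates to [2]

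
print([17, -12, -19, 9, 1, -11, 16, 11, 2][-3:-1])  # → [16, 11]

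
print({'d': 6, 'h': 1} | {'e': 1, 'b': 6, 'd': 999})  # {'d': 999, 'h': 1, 'e': 1, 'b': 6}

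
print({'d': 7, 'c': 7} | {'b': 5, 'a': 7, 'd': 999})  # {'d': 999, 'c': 7, 'b': 5, 'a': 7}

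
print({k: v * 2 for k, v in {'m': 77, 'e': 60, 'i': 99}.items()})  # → {'m': 154, 'e': 120, 'i': 198}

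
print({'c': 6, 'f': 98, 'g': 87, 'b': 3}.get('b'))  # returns 3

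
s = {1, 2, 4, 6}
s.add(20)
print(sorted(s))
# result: [1, 2, 4, 6, 20]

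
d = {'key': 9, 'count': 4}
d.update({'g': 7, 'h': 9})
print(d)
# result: {'key': 9, 'count': 4, 'g': 7, 'h': 9}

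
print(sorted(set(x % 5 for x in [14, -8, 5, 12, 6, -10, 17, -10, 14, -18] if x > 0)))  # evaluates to [0, 1, 2, 4]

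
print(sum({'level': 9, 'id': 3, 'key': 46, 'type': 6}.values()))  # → 64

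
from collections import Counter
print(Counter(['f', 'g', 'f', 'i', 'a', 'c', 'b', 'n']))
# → Counter({'f': 2, 'g': 1, 'i': 1, 'a': 1, 'c': 1, 'b': 1, 'n': 1})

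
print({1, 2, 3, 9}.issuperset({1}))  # True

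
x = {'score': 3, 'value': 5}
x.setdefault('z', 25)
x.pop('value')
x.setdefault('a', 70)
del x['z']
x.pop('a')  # 70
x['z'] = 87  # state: {'score': 3, 'z': 87}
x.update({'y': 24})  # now {'score': 3, 'z': 87, 'y': 24}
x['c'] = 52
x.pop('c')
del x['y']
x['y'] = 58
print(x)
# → {'score': 3, 'z': 87, 'y': 58}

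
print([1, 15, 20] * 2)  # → [1, 15, 20, 1, 15, 20]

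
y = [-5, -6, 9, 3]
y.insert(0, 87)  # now [87, -5, -6, 9, 3]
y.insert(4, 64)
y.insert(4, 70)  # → [87, -5, -6, 9, 70, 64, 3]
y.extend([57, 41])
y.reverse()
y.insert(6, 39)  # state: [41, 57, 3, 64, 70, 9, 39, -6, -5, 87]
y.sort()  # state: [-6, -5, 3, 9, 39, 41, 57, 64, 70, 87]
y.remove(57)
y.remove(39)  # [-6, -5, 3, 9, 41, 64, 70, 87]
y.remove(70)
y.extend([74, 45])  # [-6, -5, 3, 9, 41, 64, 87, 74, 45]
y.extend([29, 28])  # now [-6, -5, 3, 9, 41, 64, 87, 74, 45, 29, 28]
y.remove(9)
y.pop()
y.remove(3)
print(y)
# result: [-6, -5, 41, 64, 87, 74, 45, 29]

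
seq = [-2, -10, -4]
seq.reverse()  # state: [-4, -10, -2]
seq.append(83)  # [-4, -10, -2, 83]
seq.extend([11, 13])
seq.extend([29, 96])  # [-4, -10, -2, 83, 11, 13, 29, 96]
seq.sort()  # [-10, -4, -2, 11, 13, 29, 83, 96]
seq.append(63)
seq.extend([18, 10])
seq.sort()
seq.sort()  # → [-10, -4, -2, 10, 11, 13, 18, 29, 63, 83, 96]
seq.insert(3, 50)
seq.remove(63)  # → [-10, -4, -2, 50, 10, 11, 13, 18, 29, 83, 96]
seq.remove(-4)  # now [-10, -2, 50, 10, 11, 13, 18, 29, 83, 96]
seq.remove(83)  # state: [-10, -2, 50, 10, 11, 13, 18, 29, 96]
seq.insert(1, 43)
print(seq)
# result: [-10, 43, -2, 50, 10, 11, 13, 18, 29, 96]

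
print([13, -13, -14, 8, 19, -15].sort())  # None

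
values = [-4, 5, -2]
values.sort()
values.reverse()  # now [5, -2, -4]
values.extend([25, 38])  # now [5, -2, -4, 25, 38]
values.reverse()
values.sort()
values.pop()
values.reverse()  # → [25, 5, -2, -4]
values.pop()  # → -4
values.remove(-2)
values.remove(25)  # [5]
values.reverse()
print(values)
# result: [5]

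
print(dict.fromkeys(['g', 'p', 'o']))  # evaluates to {'g': None, 'p': None, 'o': None}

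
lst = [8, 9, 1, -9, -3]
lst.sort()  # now [-9, -3, 1, 8, 9]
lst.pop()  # 9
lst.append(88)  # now [-9, -3, 1, 8, 88]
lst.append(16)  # [-9, -3, 1, 8, 88, 16]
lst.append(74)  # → [-9, -3, 1, 8, 88, 16, 74]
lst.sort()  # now [-9, -3, 1, 8, 16, 74, 88]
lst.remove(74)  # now [-9, -3, 1, 8, 16, 88]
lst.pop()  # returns 88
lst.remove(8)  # [-9, -3, 1, 16]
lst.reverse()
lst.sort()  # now [-9, -3, 1, 16]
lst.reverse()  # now [16, 1, -3, -9]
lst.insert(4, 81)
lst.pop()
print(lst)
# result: [16, 1, -3, -9]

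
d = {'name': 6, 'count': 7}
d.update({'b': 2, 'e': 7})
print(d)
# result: {'name': 6, 'count': 7, 'b': 2, 'e': 7}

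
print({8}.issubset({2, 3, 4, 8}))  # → True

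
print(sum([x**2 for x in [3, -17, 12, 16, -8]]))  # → 762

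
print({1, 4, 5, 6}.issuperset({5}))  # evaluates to True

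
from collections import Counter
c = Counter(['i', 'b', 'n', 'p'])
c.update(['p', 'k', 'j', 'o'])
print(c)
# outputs Counter({'p': 2, 'i': 1, 'b': 1, 'n': 1, 'k': 1, 'j': 1, 'o': 1})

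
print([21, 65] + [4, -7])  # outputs [21, 65, 4, -7]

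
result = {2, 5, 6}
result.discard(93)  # {2, 5, 6}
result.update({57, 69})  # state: {2, 5, 6, 57, 69}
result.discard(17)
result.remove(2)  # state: {5, 6, 57, 69}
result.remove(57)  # {5, 6, 69}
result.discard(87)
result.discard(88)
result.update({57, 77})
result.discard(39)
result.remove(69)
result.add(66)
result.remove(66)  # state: {5, 6, 57, 77}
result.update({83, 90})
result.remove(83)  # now {5, 6, 57, 77, 90}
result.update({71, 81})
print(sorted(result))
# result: [5, 6, 57, 71, 77, 81, 90]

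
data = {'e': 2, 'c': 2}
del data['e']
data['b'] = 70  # {'c': 2, 'b': 70}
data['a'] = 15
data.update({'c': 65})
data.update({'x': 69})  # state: {'c': 65, 'b': 70, 'a': 15, 'x': 69}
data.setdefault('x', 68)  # 69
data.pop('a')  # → 15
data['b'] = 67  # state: {'c': 65, 'b': 67, 'x': 69}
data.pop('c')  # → 65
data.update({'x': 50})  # {'b': 67, 'x': 50}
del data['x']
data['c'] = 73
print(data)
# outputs {'b': 67, 'c': 73}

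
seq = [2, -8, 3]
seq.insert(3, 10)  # [2, -8, 3, 10]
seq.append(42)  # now [2, -8, 3, 10, 42]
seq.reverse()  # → [42, 10, 3, -8, 2]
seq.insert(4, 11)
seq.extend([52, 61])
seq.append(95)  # [42, 10, 3, -8, 11, 2, 52, 61, 95]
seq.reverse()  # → [95, 61, 52, 2, 11, -8, 3, 10, 42]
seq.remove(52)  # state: [95, 61, 2, 11, -8, 3, 10, 42]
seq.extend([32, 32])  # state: [95, 61, 2, 11, -8, 3, 10, 42, 32, 32]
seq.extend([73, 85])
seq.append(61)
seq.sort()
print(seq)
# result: [-8, 2, 3, 10, 11, 32, 32, 42, 61, 61, 73, 85, 95]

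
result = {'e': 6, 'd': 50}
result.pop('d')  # 50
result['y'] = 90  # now {'e': 6, 'y': 90}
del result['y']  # {'e': 6}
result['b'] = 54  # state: {'e': 6, 'b': 54}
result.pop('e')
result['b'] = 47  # {'b': 47}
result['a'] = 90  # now {'b': 47, 'a': 90}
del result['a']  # {'b': 47}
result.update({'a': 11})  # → {'b': 47, 'a': 11}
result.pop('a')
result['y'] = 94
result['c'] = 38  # {'b': 47, 'y': 94, 'c': 38}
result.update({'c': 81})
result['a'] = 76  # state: {'b': 47, 'y': 94, 'c': 81, 'a': 76}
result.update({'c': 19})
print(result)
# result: {'b': 47, 'y': 94, 'c': 19, 'a': 76}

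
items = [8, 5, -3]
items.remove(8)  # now [5, -3]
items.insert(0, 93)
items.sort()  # [-3, 5, 93]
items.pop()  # 93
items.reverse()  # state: [5, -3]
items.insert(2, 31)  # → [5, -3, 31]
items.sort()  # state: [-3, 5, 31]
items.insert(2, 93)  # [-3, 5, 93, 31]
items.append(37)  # [-3, 5, 93, 31, 37]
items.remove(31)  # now [-3, 5, 93, 37]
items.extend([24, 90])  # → [-3, 5, 93, 37, 24, 90]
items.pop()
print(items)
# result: [-3, 5, 93, 37, 24]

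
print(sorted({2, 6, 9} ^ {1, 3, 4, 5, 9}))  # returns [1, 2, 3, 4, 5, 6]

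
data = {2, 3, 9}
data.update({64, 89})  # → {2, 3, 9, 64, 89}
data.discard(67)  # {2, 3, 9, 64, 89}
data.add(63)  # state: {2, 3, 9, 63, 64, 89}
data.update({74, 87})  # {2, 3, 9, 63, 64, 74, 87, 89}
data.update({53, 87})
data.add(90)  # {2, 3, 9, 53, 63, 64, 74, 87, 89, 90}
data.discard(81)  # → {2, 3, 9, 53, 63, 64, 74, 87, 89, 90}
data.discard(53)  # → {2, 3, 9, 63, 64, 74, 87, 89, 90}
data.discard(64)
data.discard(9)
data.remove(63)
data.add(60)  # {2, 3, 60, 74, 87, 89, 90}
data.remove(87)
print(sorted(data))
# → [2, 3, 60, 74, 89, 90]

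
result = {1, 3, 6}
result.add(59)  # {1, 3, 6, 59}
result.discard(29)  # {1, 3, 6, 59}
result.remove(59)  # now {1, 3, 6}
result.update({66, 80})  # {1, 3, 6, 66, 80}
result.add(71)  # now {1, 3, 6, 66, 71, 80}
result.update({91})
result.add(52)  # {1, 3, 6, 52, 66, 71, 80, 91}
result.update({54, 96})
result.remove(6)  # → {1, 3, 52, 54, 66, 71, 80, 91, 96}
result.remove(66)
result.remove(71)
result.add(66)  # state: {1, 3, 52, 54, 66, 80, 91, 96}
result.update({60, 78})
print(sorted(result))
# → [1, 3, 52, 54, 60, 66, 78, 80, 91, 96]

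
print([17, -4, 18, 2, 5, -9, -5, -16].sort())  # None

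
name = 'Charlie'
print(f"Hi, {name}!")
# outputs Hi, Charlie!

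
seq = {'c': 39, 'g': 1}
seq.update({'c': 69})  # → {'c': 69, 'g': 1}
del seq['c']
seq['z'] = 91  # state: {'g': 1, 'z': 91}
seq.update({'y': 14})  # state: {'g': 1, 'z': 91, 'y': 14}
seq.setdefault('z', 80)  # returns 91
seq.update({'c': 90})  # {'g': 1, 'z': 91, 'y': 14, 'c': 90}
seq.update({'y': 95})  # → {'g': 1, 'z': 91, 'y': 95, 'c': 90}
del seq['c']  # {'g': 1, 'z': 91, 'y': 95}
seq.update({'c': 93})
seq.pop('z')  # 91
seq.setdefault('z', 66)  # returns 66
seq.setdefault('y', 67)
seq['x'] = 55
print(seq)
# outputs {'g': 1, 'y': 95, 'c': 93, 'z': 66, 'x': 55}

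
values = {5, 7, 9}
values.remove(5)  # {7, 9}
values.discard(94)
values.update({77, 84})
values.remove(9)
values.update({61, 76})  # {7, 61, 76, 77, 84}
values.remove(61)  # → {7, 76, 77, 84}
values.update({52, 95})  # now {7, 52, 76, 77, 84, 95}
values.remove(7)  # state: {52, 76, 77, 84, 95}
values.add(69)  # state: {52, 69, 76, 77, 84, 95}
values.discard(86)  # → {52, 69, 76, 77, 84, 95}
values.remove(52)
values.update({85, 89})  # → {69, 76, 77, 84, 85, 89, 95}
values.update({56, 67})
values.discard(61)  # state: {56, 67, 69, 76, 77, 84, 85, 89, 95}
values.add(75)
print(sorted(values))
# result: [56, 67, 69, 75, 76, 77, 84, 85, 89, 95]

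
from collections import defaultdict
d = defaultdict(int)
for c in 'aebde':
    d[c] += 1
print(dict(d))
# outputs {'a': 1, 'e': 2, 'b': 1, 'd': 1}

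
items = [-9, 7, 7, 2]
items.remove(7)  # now [-9, 7, 2]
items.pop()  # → 2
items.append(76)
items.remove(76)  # [-9, 7]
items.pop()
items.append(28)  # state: [-9, 28]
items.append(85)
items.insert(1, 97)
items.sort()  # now [-9, 28, 85, 97]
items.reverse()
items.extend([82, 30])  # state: [97, 85, 28, -9, 82, 30]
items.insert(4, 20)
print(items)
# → [97, 85, 28, -9, 20, 82, 30]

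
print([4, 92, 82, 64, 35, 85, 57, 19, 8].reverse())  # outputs None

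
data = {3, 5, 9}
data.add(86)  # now {3, 5, 9, 86}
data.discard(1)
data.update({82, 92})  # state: {3, 5, 9, 82, 86, 92}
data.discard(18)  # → {3, 5, 9, 82, 86, 92}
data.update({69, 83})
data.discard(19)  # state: {3, 5, 9, 69, 82, 83, 86, 92}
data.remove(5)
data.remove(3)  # {9, 69, 82, 83, 86, 92}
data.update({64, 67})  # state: {9, 64, 67, 69, 82, 83, 86, 92}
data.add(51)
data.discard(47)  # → {9, 51, 64, 67, 69, 82, 83, 86, 92}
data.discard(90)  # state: {9, 51, 64, 67, 69, 82, 83, 86, 92}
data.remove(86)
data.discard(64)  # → {9, 51, 67, 69, 82, 83, 92}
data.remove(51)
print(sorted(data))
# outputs [9, 67, 69, 82, 83, 92]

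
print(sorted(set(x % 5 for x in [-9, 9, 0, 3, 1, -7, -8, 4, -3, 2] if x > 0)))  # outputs [1, 2, 3, 4]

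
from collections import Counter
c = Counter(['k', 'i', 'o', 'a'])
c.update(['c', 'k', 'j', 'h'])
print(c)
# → Counter({'k': 2, 'i': 1, 'o': 1, 'a': 1, 'c': 1, 'j': 1, 'h': 1})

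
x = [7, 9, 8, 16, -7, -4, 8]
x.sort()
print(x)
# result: [-7, -4, 7, 8, 8, 9, 16]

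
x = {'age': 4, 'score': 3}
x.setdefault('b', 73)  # 73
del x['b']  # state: {'age': 4, 'score': 3}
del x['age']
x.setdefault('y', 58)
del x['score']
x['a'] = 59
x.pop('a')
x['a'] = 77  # {'y': 58, 'a': 77}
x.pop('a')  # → 77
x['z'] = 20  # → {'y': 58, 'z': 20}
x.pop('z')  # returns 20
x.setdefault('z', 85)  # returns 85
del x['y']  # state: {'z': 85}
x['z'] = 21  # {'z': 21}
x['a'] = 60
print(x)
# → {'z': 21, 'a': 60}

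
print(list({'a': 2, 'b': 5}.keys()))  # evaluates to ['a', 'b']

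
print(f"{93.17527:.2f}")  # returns 93.18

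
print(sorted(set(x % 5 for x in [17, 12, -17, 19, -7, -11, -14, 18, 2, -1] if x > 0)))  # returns [2, 3, 4]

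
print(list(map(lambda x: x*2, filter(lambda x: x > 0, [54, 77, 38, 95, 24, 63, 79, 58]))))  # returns [108, 154, 76, 190, 48, 126, 158, 116]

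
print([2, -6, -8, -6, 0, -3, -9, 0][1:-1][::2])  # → [-6, -6, -3]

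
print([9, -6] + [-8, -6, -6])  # [9, -6, -8, -6, -6]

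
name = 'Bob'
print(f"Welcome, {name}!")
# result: Welcome, Bob!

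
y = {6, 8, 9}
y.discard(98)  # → {6, 8, 9}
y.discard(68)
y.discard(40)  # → {6, 8, 9}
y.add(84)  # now {6, 8, 9, 84}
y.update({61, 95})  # {6, 8, 9, 61, 84, 95}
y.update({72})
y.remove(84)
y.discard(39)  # {6, 8, 9, 61, 72, 95}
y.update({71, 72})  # {6, 8, 9, 61, 71, 72, 95}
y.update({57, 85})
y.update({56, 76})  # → {6, 8, 9, 56, 57, 61, 71, 72, 76, 85, 95}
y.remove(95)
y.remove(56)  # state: {6, 8, 9, 57, 61, 71, 72, 76, 85}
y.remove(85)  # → {6, 8, 9, 57, 61, 71, 72, 76}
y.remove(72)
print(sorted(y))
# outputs [6, 8, 9, 57, 61, 71, 76]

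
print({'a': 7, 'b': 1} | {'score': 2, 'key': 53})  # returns {'a': 7, 'b': 1, 'score': 2, 'key': 53}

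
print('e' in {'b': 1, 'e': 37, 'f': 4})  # True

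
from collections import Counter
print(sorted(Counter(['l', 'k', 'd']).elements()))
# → ['d', 'k', 'l']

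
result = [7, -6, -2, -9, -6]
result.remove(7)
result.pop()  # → -6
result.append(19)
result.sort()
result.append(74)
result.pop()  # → 74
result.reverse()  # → [19, -2, -6, -9]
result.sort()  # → [-9, -6, -2, 19]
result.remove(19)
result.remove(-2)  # [-9, -6]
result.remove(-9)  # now [-6]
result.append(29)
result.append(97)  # [-6, 29, 97]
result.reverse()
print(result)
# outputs [97, 29, -6]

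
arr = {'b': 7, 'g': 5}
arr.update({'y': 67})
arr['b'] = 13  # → {'b': 13, 'g': 5, 'y': 67}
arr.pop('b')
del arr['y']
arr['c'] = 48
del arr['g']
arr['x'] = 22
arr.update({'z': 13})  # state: {'c': 48, 'x': 22, 'z': 13}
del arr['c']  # {'x': 22, 'z': 13}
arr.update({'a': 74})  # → {'x': 22, 'z': 13, 'a': 74}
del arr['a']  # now {'x': 22, 'z': 13}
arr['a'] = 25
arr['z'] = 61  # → {'x': 22, 'z': 61, 'a': 25}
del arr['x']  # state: {'z': 61, 'a': 25}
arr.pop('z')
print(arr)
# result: {'a': 25}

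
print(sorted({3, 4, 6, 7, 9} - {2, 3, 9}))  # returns [4, 6, 7]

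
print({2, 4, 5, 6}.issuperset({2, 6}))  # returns True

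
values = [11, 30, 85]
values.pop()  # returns 85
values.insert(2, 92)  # [11, 30, 92]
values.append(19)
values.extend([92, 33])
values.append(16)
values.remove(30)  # [11, 92, 19, 92, 33, 16]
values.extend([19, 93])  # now [11, 92, 19, 92, 33, 16, 19, 93]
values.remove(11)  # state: [92, 19, 92, 33, 16, 19, 93]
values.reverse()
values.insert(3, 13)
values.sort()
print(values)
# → [13, 16, 19, 19, 33, 92, 92, 93]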